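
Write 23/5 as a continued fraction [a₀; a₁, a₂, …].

[4; 1, 1, 2]

Apply division with remainder until the remainder is 0:
23 ÷ 5 → quotient 4, remainder 3
5 ÷ 3 → quotient 1, remainder 2
3 ÷ 2 → quotient 1, remainder 1
2 ÷ 1 → quotient 2, remainder 0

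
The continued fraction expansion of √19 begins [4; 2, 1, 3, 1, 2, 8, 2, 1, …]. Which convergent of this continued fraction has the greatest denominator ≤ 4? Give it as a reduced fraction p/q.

13/3

a_0 = 4: 4/1  (≤ bound)
a_1 = 2: 9/2  (≤ bound)
a_2 = 1: 13/3  (≤ bound)
a_3 = 3: 48/11  (> 4, stop)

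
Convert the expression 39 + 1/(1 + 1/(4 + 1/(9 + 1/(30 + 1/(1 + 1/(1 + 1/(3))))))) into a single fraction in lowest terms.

Start with 3.
1 + 1/(3/1) = 1 + 1/3 = 4/3
1 + 1/(4/3) = 1 + 3/4 = 7/4
30 + 1/(7/4) = 30 + 4/7 = 214/7
9 + 1/(214/7) = 9 + 7/214 = 1933/214
4 + 1/(1933/214) = 4 + 214/1933 = 7946/1933
1 + 1/(7946/1933) = 1 + 1933/7946 = 9879/7946
39 + 1/(9879/7946) = 39 + 7946/9879 = 393227/9879

393227/9879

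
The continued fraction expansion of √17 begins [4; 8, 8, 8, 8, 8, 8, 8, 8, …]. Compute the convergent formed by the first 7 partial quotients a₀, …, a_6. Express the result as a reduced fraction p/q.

1166876/283009

Build up convergents one term at a time:
a_0 = 4: 4/1
a_1 = 8: 33/8
a_2 = 8: 268/65
a_3 = 8: 2177/528
a_4 = 8: 17684/4289
a_5 = 8: 143649/34840
a_6 = 8: 1166876/283009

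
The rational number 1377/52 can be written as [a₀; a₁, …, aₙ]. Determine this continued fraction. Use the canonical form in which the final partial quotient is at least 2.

[26; 2, 12, 2]

⌊1377/52⌋ = 26, remainder 25
⌊52/25⌋ = 2, remainder 2
⌊25/2⌋ = 12, remainder 1
⌊2/1⌋ = 2, remainder 0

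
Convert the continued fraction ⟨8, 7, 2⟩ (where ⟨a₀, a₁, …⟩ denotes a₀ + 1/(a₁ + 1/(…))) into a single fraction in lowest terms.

122/15

a_0 = 8: 8/1
a_1 = 7: 57/7
a_2 = 2: 122/15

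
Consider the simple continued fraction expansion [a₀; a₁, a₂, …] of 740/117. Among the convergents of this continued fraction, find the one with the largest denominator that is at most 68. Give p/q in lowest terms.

253/40

a_0 = 6: 6/1  (≤ bound)
a_1 = 3: 19/3  (≤ bound)
a_2 = 12: 234/37  (≤ bound)
a_3 = 1: 253/40  (≤ bound)
a_4 = 2: 740/117  (> 68, stop)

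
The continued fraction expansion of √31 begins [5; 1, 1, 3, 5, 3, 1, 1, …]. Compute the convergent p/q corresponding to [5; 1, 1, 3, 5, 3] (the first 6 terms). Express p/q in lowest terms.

Use the convergent recurrence hₖ = aₖ·hₖ₋₁ + hₖ₋₂ (and likewise for the denominators kₖ):
a_0 = 5: 5/1
a_1 = 1: 6/1
a_2 = 1: 11/2
a_3 = 3: 39/7
a_4 = 5: 206/37
a_5 = 3: 657/118

657/118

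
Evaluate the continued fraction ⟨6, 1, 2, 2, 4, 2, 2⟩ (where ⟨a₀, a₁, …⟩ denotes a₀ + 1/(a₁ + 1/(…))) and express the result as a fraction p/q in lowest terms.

1134/169

Start with 2.
2 + 1/(2/1) = 2 + 1/2 = 5/2
4 + 1/(5/2) = 4 + 2/5 = 22/5
2 + 1/(22/5) = 2 + 5/22 = 49/22
2 + 1/(49/22) = 2 + 22/49 = 120/49
1 + 1/(120/49) = 1 + 49/120 = 169/120
6 + 1/(169/120) = 6 + 120/169 = 1134/169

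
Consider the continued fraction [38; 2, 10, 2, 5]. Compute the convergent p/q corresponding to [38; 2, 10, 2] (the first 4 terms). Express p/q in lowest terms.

Starting at the tail and folding back:
Start with 2.
10 + 1/(2/1) = 10 + 1/2 = 21/2
2 + 1/(21/2) = 2 + 2/21 = 44/21
38 + 1/(44/21) = 38 + 21/44 = 1693/44

1693/44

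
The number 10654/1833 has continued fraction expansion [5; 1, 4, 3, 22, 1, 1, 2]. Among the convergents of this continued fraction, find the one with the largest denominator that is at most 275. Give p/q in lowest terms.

List convergents until the denominator exceeds the bound:
a_0 = 5: 5/1  (≤ bound)
a_1 = 1: 6/1  (≤ bound)
a_2 = 4: 29/5  (≤ bound)
a_3 = 3: 93/16  (≤ bound)
a_4 = 22: 2075/357  (> 275, stop)

93/16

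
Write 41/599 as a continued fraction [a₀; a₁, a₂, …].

[0; 14, 1, 1, 1, 1, 3, 2]

Apply division with remainder until the remainder is 0:
⌊41/599⌋ = 0, remainder 41
⌊599/41⌋ = 14, remainder 25
⌊41/25⌋ = 1, remainder 16
⌊25/16⌋ = 1, remainder 9
⌊16/9⌋ = 1, remainder 7
⌊9/7⌋ = 1, remainder 2
⌊7/2⌋ = 3, remainder 1
⌊2/1⌋ = 2, remainder 0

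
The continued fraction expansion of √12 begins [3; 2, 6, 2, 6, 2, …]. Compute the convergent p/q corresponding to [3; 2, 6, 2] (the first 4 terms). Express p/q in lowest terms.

Start with 2.
6 + 1/(2/1) = 6 + 1/2 = 13/2
2 + 1/(13/2) = 2 + 2/13 = 28/13
3 + 1/(28/13) = 3 + 13/28 = 97/28

97/28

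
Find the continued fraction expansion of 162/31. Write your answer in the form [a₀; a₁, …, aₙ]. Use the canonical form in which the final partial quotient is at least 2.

162 = 5·31 + 7, so a_0 = 5
31 = 4·7 + 3, so a_1 = 4
7 = 2·3 + 1, so a_2 = 2
3 = 3·1 + 0, so a_3 = 3

[5; 4, 2, 3]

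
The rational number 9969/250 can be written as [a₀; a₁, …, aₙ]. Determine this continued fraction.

[39; 1, 7, 15, 2]

9969 = 39·250 + 219, so a_0 = 39
250 = 1·219 + 31, so a_1 = 1
219 = 7·31 + 2, so a_2 = 7
31 = 15·2 + 1, so a_3 = 15
2 = 2·1 + 0, so a_4 = 2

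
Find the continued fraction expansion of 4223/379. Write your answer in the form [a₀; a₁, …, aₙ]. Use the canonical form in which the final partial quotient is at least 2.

[11; 7, 54]

Apply division with remainder until the remainder is 0:
4223 = 11·379 + 54, so a_0 = 11
379 = 7·54 + 1, so a_1 = 7
54 = 54·1 + 0, so a_2 = 54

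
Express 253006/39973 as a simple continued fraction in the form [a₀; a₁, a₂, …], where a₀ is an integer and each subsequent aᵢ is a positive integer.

[6; 3, 28, 13, 36]

253006 ÷ 39973 → quotient 6, remainder 13168
39973 ÷ 13168 → quotient 3, remainder 469
13168 ÷ 469 → quotient 28, remainder 36
469 ÷ 36 → quotient 13, remainder 1
36 ÷ 1 → quotient 36, remainder 0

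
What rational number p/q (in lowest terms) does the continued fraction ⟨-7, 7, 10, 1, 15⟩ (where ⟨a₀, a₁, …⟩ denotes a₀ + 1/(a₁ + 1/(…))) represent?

-8512/1241

Starting at the tail and folding back:
Start with 15.
1 + 1/(15/1) = 1 + 1/15 = 16/15
10 + 1/(16/15) = 10 + 15/16 = 175/16
7 + 1/(175/16) = 7 + 16/175 = 1241/175
-7 + 1/(1241/175) = -7 + 175/1241 = -8512/1241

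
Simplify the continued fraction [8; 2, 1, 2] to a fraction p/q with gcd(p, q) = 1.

67/8

Collapse the nested fraction from the inside out:
Start with 2.
1 + 1/(2/1) = 1 + 1/2 = 3/2
2 + 1/(3/2) = 2 + 2/3 = 8/3
8 + 1/(8/3) = 8 + 3/8 = 67/8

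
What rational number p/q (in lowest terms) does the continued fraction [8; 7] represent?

Start with 7.
8 + 1/(7/1) = 8 + 1/7 = 57/7

57/7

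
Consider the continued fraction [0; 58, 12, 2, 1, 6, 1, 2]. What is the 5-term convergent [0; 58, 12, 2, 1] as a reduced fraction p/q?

37/2149

a_0 = 0: 0/1
a_1 = 58: 1/58
a_2 = 12: 12/697
a_3 = 2: 25/1452
a_4 = 1: 37/2149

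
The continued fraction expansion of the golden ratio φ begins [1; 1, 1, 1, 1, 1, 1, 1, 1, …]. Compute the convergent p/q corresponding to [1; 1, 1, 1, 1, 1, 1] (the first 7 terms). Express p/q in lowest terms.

21/13

Start with 1.
1 + 1/(1/1) = 1 + 1/1 = 2/1
1 + 1/(2/1) = 1 + 1/2 = 3/2
1 + 1/(3/2) = 1 + 2/3 = 5/3
1 + 1/(5/3) = 1 + 3/5 = 8/5
1 + 1/(8/5) = 1 + 5/8 = 13/8
1 + 1/(13/8) = 1 + 8/13 = 21/13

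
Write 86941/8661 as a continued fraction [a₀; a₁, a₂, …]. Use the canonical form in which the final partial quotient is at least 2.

Apply division with remainder until the remainder is 0:
86941 ÷ 8661 → quotient 10, remainder 331
8661 ÷ 331 → quotient 26, remainder 55
331 ÷ 55 → quotient 6, remainder 1
55 ÷ 1 → quotient 55, remainder 0

[10; 26, 6, 55]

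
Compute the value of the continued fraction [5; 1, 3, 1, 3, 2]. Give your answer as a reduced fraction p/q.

Use the convergent recurrence hₖ = aₖ·hₖ₋₁ + hₖ₋₂ (and likewise for the denominators kₖ):
a_0 = 5: 5/1
a_1 = 1: 6/1
a_2 = 3: 23/4
a_3 = 1: 29/5
a_4 = 3: 110/19
a_5 = 2: 249/43

249/43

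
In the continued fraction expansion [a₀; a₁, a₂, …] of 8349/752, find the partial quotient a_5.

⌊8349/752⌋ = 11, remainder 77
⌊752/77⌋ = 9, remainder 59
⌊77/59⌋ = 1, remainder 18
⌊59/18⌋ = 3, remainder 5
⌊18/5⌋ = 3, remainder 3
⌊5/3⌋ = 1, remainder 2

1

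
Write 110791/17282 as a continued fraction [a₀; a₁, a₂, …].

⌊110791/17282⌋ = 6, remainder 7099
⌊17282/7099⌋ = 2, remainder 3084
⌊7099/3084⌋ = 2, remainder 931
⌊3084/931⌋ = 3, remainder 291
⌊931/291⌋ = 3, remainder 58
⌊291/58⌋ = 5, remainder 1
⌊58/1⌋ = 58, remainder 0

[6; 2, 2, 3, 3, 5, 58]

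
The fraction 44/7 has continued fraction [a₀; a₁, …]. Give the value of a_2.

44 = 6·7 + 2, so a_0 = 6
7 = 3·2 + 1, so a_1 = 3
2 = 2·1 + 0, so a_2 = 2

2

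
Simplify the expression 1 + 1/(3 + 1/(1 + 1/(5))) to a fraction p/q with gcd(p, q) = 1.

Starting at the tail and folding back:
Start with 5.
1 + 1/(5/1) = 1 + 1/5 = 6/5
3 + 1/(6/5) = 3 + 5/6 = 23/6
1 + 1/(23/6) = 1 + 6/23 = 29/23

29/23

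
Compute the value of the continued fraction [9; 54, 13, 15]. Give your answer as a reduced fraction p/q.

Start with 15.
13 + 1/(15/1) = 13 + 1/15 = 196/15
54 + 1/(196/15) = 54 + 15/196 = 10599/196
9 + 1/(10599/196) = 9 + 196/10599 = 95587/10599

95587/10599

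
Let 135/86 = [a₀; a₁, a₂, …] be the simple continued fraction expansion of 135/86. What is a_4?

12

135 = 1·86 + 49, so a_0 = 1
86 = 1·49 + 37, so a_1 = 1
49 = 1·37 + 12, so a_2 = 1
37 = 3·12 + 1, so a_3 = 3
12 = 12·1 + 0, so a_4 = 12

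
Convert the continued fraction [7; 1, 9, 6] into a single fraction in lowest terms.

a_0 = 7: 7/1
a_1 = 1: 8/1
a_2 = 9: 79/10
a_3 = 6: 482/61

482/61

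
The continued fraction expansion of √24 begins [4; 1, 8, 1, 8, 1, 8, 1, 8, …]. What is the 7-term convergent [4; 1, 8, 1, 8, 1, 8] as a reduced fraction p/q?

4316/881

Collapse the nested fraction from the inside out:
Start with 8.
1 + 1/(8/1) = 1 + 1/8 = 9/8
8 + 1/(9/8) = 8 + 8/9 = 80/9
1 + 1/(80/9) = 1 + 9/80 = 89/80
8 + 1/(89/80) = 8 + 80/89 = 792/89
1 + 1/(792/89) = 1 + 89/792 = 881/792
4 + 1/(881/792) = 4 + 792/881 = 4316/881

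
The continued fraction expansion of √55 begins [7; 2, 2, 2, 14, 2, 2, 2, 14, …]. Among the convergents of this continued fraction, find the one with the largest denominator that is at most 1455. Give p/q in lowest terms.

6593/889

List convergents until the denominator exceeds the bound:
a_0 = 7: 7/1  (≤ bound)
a_1 = 2: 15/2  (≤ bound)
a_2 = 2: 37/5  (≤ bound)
a_3 = 2: 89/12  (≤ bound)
a_4 = 14: 1283/173  (≤ bound)
a_5 = 2: 2655/358  (≤ bound)
a_6 = 2: 6593/889  (≤ bound)
a_7 = 2: 15841/2136  (> 1455, stop)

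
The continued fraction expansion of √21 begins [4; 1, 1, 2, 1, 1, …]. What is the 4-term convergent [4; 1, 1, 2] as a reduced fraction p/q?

Start with 2.
1 + 1/(2/1) = 1 + 1/2 = 3/2
1 + 1/(3/2) = 1 + 2/3 = 5/3
4 + 1/(5/3) = 4 + 3/5 = 23/5

23/5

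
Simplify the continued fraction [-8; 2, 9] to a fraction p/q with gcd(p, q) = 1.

-143/19

Work from the innermost term outward:
Start with 9.
2 + 1/(9/1) = 2 + 1/9 = 19/9
-8 + 1/(19/9) = -8 + 9/19 = -143/19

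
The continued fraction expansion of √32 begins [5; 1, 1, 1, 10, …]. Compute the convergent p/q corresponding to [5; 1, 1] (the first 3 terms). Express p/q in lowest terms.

Build up convergents one term at a time:
a_0 = 5: 5/1
a_1 = 1: 6/1
a_2 = 1: 11/2

11/2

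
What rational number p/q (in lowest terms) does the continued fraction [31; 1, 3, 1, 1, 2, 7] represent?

5403/170

a_0 = 31: 31/1
a_1 = 1: 32/1
a_2 = 3: 127/4
a_3 = 1: 159/5
a_4 = 1: 286/9
a_5 = 2: 731/23
a_6 = 7: 5403/170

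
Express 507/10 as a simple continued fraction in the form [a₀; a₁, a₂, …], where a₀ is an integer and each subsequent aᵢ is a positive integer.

Apply division with remainder until the remainder is 0:
⌊507/10⌋ = 50, remainder 7
⌊10/7⌋ = 1, remainder 3
⌊7/3⌋ = 2, remainder 1
⌊3/1⌋ = 3, remainder 0

[50; 1, 2, 3]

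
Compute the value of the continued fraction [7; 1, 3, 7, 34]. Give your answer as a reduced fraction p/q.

7681/990

Start with 34.
7 + 1/(34/1) = 7 + 1/34 = 239/34
3 + 1/(239/34) = 3 + 34/239 = 751/239
1 + 1/(751/239) = 1 + 239/751 = 990/751
7 + 1/(990/751) = 7 + 751/990 = 7681/990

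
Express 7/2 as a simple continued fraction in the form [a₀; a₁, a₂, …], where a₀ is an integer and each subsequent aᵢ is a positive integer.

[3; 2]

7 = 3·2 + 1, so a_0 = 3
2 = 2·1 + 0, so a_1 = 2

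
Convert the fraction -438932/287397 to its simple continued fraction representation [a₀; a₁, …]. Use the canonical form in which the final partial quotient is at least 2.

Run the Euclidean algorithm, recording each quotient:
-438932 = -2·287397 + 135862, so a_0 = -2
287397 = 2·135862 + 15673, so a_1 = 2
135862 = 8·15673 + 10478, so a_2 = 8
15673 = 1·10478 + 5195, so a_3 = 1
10478 = 2·5195 + 88, so a_4 = 2
5195 = 59·88 + 3, so a_5 = 59
88 = 29·3 + 1, so a_6 = 29
3 = 3·1 + 0, so a_7 = 3

[-2; 2, 8, 1, 2, 59, 29, 3]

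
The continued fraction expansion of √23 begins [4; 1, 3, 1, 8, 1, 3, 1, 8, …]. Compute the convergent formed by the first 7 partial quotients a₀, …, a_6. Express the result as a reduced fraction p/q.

a_0 = 4: 4/1
a_1 = 1: 5/1
a_2 = 3: 19/4
a_3 = 1: 24/5
a_4 = 8: 211/44
a_5 = 1: 235/49
a_6 = 3: 916/191

916/191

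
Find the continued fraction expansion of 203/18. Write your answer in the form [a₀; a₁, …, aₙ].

Run the Euclidean algorithm, recording each quotient:
203 ÷ 18 → quotient 11, remainder 5
18 ÷ 5 → quotient 3, remainder 3
5 ÷ 3 → quotient 1, remainder 2
3 ÷ 2 → quotient 1, remainder 1
2 ÷ 1 → quotient 2, remainder 0

[11; 3, 1, 1, 2]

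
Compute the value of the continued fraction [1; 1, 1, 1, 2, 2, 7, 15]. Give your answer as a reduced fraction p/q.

a_0 = 1: 1/1
a_1 = 1: 2/1
a_2 = 1: 3/2
a_3 = 1: 5/3
a_4 = 2: 13/8
a_5 = 2: 31/19
a_6 = 7: 230/141
a_7 = 15: 3481/2134

3481/2134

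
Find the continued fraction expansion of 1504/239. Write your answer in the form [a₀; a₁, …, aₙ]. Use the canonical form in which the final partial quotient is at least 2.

Repeatedly divide and take the remainder:
⌊1504/239⌋ = 6, remainder 70
⌊239/70⌋ = 3, remainder 29
⌊70/29⌋ = 2, remainder 12
⌊29/12⌋ = 2, remainder 5
⌊12/5⌋ = 2, remainder 2
⌊5/2⌋ = 2, remainder 1
⌊2/1⌋ = 2, remainder 0

[6; 3, 2, 2, 2, 2, 2]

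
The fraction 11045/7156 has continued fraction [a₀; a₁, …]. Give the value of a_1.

Run the Euclidean algorithm, recording each quotient:
⌊11045/7156⌋ = 1, remainder 3889
⌊7156/3889⌋ = 1, remainder 3267

1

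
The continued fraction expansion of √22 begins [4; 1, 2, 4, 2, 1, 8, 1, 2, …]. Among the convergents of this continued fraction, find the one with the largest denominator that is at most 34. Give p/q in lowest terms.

136/29

a_0 = 4: 4/1  (≤ bound)
a_1 = 1: 5/1  (≤ bound)
a_2 = 2: 14/3  (≤ bound)
a_3 = 4: 61/13  (≤ bound)
a_4 = 2: 136/29  (≤ bound)
a_5 = 1: 197/42  (> 34, stop)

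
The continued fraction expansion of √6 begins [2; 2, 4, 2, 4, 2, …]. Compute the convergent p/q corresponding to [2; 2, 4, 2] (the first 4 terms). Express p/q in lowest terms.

Start with 2.
4 + 1/(2/1) = 4 + 1/2 = 9/2
2 + 1/(9/2) = 2 + 2/9 = 20/9
2 + 1/(20/9) = 2 + 9/20 = 49/20

49/20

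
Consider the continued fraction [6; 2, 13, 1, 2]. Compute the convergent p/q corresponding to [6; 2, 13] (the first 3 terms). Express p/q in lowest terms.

175/27

Compute successive convergents:
a_0 = 6: 6/1
a_1 = 2: 13/2
a_2 = 13: 175/27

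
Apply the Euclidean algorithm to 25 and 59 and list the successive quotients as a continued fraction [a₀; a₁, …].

Repeatedly divide and take the remainder:
⌊25/59⌋ = 0, remainder 25
⌊59/25⌋ = 2, remainder 9
⌊25/9⌋ = 2, remainder 7
⌊9/7⌋ = 1, remainder 2
⌊7/2⌋ = 3, remainder 1
⌊2/1⌋ = 2, remainder 0

[0; 2, 2, 1, 3, 2]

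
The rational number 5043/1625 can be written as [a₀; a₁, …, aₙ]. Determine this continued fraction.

Apply division with remainder until the remainder is 0:
5043 ÷ 1625 → quotient 3, remainder 168
1625 ÷ 168 → quotient 9, remainder 113
168 ÷ 113 → quotient 1, remainder 55
113 ÷ 55 → quotient 2, remainder 3
55 ÷ 3 → quotient 18, remainder 1
3 ÷ 1 → quotient 3, remainder 0

[3; 9, 1, 2, 18, 3]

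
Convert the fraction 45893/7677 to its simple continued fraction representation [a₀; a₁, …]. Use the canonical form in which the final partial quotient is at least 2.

[5; 1, 44, 2, 2, 1, 7, 3]

⌊45893/7677⌋ = 5, remainder 7508
⌊7677/7508⌋ = 1, remainder 169
⌊7508/169⌋ = 44, remainder 72
⌊169/72⌋ = 2, remainder 25
⌊72/25⌋ = 2, remainder 22
⌊25/22⌋ = 1, remainder 3
⌊22/3⌋ = 7, remainder 1
⌊3/1⌋ = 3, remainder 0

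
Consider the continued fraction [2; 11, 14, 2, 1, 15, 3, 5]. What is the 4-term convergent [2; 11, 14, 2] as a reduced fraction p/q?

671/321

Collapse the nested fraction from the inside out:
Start with 2.
14 + 1/(2/1) = 14 + 1/2 = 29/2
11 + 1/(29/2) = 11 + 2/29 = 321/29
2 + 1/(321/29) = 2 + 29/321 = 671/321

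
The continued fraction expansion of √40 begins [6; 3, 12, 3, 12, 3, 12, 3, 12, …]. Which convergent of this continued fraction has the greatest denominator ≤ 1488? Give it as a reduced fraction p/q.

8886/1405

a_0 = 6: 6/1  (≤ bound)
a_1 = 3: 19/3  (≤ bound)
a_2 = 12: 234/37  (≤ bound)
a_3 = 3: 721/114  (≤ bound)
a_4 = 12: 8886/1405  (≤ bound)
a_5 = 3: 27379/4329  (> 1488, stop)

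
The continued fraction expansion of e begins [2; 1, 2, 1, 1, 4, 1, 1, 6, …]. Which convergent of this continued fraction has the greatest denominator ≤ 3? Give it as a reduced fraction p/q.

8/3

List convergents until the denominator exceeds the bound:
a_0 = 2: 2/1  (≤ bound)
a_1 = 1: 3/1  (≤ bound)
a_2 = 2: 8/3  (≤ bound)
a_3 = 1: 11/4  (> 3, stop)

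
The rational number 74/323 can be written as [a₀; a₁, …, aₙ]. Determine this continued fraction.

[0; 4, 2, 1, 2, 1, 6]

74 = 0·323 + 74, so a_0 = 0
323 = 4·74 + 27, so a_1 = 4
74 = 2·27 + 20, so a_2 = 2
27 = 1·20 + 7, so a_3 = 1
20 = 2·7 + 6, so a_4 = 2
7 = 1·6 + 1, so a_5 = 1
6 = 6·1 + 0, so a_6 = 6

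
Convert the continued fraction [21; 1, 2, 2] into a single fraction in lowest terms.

Start with 2.
2 + 1/(2/1) = 2 + 1/2 = 5/2
1 + 1/(5/2) = 1 + 2/5 = 7/5
21 + 1/(7/5) = 21 + 5/7 = 152/7

152/7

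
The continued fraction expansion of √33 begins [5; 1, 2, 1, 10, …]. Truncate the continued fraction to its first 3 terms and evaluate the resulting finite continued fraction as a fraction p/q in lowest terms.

Start with 2.
1 + 1/(2/1) = 1 + 1/2 = 3/2
5 + 1/(3/2) = 5 + 2/3 = 17/3

17/3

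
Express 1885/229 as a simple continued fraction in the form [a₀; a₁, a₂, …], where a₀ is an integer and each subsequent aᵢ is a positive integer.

Run the Euclidean algorithm, recording each quotient:
1885 ÷ 229 → quotient 8, remainder 53
229 ÷ 53 → quotient 4, remainder 17
53 ÷ 17 → quotient 3, remainder 2
17 ÷ 2 → quotient 8, remainder 1
2 ÷ 1 → quotient 2, remainder 0

[8; 4, 3, 8, 2]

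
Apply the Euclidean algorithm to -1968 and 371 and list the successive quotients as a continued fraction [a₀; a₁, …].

Repeatedly divide and take the remainder:
-1968 = -6·371 + 258, so a_0 = -6
371 = 1·258 + 113, so a_1 = 1
258 = 2·113 + 32, so a_2 = 2
113 = 3·32 + 17, so a_3 = 3
32 = 1·17 + 15, so a_4 = 1
17 = 1·15 + 2, so a_5 = 1
15 = 7·2 + 1, so a_6 = 7
2 = 2·1 + 0, so a_7 = 2

[-6; 1, 2, 3, 1, 1, 7, 2]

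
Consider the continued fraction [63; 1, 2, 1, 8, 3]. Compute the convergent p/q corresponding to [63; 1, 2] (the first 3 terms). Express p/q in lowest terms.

191/3

Start with 2.
1 + 1/(2/1) = 1 + 1/2 = 3/2
63 + 1/(3/2) = 63 + 2/3 = 191/3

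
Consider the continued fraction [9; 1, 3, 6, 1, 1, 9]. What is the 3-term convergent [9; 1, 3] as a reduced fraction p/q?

39/4

Collapse the nested fraction from the inside out:
Start with 3.
1 + 1/(3/1) = 1 + 1/3 = 4/3
9 + 1/(4/3) = 9 + 3/4 = 39/4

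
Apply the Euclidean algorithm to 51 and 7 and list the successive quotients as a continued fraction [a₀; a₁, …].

[7; 3, 2]

51 ÷ 7 → quotient 7, remainder 2
7 ÷ 2 → quotient 3, remainder 1
2 ÷ 1 → quotient 2, remainder 0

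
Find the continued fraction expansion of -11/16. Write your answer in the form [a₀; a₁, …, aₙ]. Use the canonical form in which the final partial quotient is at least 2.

[-1; 3, 5]

-11 = -1·16 + 5, so a_0 = -1
16 = 3·5 + 1, so a_1 = 3
5 = 5·1 + 0, so a_2 = 5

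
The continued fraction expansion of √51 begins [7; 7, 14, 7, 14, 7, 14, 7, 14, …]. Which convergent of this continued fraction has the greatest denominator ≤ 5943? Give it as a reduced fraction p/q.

4999/700

a_0 = 7: 7/1  (≤ bound)
a_1 = 7: 50/7  (≤ bound)
a_2 = 14: 707/99  (≤ bound)
a_3 = 7: 4999/700  (≤ bound)
a_4 = 14: 70693/9899  (> 5943, stop)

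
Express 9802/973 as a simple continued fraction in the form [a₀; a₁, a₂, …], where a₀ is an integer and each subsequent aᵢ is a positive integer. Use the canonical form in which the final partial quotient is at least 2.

⌊9802/973⌋ = 10, remainder 72
⌊973/72⌋ = 13, remainder 37
⌊72/37⌋ = 1, remainder 35
⌊37/35⌋ = 1, remainder 2
⌊35/2⌋ = 17, remainder 1
⌊2/1⌋ = 2, remainder 0

[10; 13, 1, 1, 17, 2]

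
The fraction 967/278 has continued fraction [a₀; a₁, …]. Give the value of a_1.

2

Run the Euclidean algorithm, recording each quotient:
⌊967/278⌋ = 3, remainder 133
⌊278/133⌋ = 2, remainder 12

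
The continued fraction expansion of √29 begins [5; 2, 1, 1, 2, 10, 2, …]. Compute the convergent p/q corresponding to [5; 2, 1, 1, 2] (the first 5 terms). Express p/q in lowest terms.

Collapse the nested fraction from the inside out:
Start with 2.
1 + 1/(2/1) = 1 + 1/2 = 3/2
1 + 1/(3/2) = 1 + 2/3 = 5/3
2 + 1/(5/3) = 2 + 3/5 = 13/5
5 + 1/(13/5) = 5 + 5/13 = 70/13

70/13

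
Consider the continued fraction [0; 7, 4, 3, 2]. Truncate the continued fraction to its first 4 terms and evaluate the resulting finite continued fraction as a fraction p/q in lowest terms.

Build up convergents one term at a time:
a_0 = 0: 0/1
a_1 = 7: 1/7
a_2 = 4: 4/29
a_3 = 3: 13/94

13/94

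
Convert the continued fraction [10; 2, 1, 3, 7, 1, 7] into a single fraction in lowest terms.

a_0 = 10: 10/1
a_1 = 2: 21/2
a_2 = 1: 31/3
a_3 = 3: 114/11
a_4 = 7: 829/80
a_5 = 1: 943/91
a_6 = 7: 7430/717

7430/717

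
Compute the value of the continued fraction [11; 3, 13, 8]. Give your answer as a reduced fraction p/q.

3658/323

Start with 8.
13 + 1/(8/1) = 13 + 1/8 = 105/8
3 + 1/(105/8) = 3 + 8/105 = 323/105
11 + 1/(323/105) = 11 + 105/323 = 3658/323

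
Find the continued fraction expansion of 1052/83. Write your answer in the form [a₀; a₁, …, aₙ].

Repeatedly divide and take the remainder:
1052 ÷ 83 → quotient 12, remainder 56
83 ÷ 56 → quotient 1, remainder 27
56 ÷ 27 → quotient 2, remainder 2
27 ÷ 2 → quotient 13, remainder 1
2 ÷ 1 → quotient 2, remainder 0

[12; 1, 2, 13, 2]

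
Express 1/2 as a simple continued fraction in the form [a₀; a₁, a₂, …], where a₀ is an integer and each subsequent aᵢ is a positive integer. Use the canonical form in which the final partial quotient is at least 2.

[0; 2]

1 = 0·2 + 1, so a_0 = 0
2 = 2·1 + 0, so a_1 = 2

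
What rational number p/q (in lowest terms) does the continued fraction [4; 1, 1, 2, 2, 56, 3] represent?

9364/2043

Start with 3.
56 + 1/(3/1) = 56 + 1/3 = 169/3
2 + 1/(169/3) = 2 + 3/169 = 341/169
2 + 1/(341/169) = 2 + 169/341 = 851/341
1 + 1/(851/341) = 1 + 341/851 = 1192/851
1 + 1/(1192/851) = 1 + 851/1192 = 2043/1192
4 + 1/(2043/1192) = 4 + 1192/2043 = 9364/2043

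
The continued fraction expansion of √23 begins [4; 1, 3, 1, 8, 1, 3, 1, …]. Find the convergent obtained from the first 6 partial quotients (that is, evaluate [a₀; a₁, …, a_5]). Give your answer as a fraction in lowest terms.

235/49

a_0 = 4: 4/1
a_1 = 1: 5/1
a_2 = 3: 19/4
a_3 = 1: 24/5
a_4 = 8: 211/44
a_5 = 1: 235/49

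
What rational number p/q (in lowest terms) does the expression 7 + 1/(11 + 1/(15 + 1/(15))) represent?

17733/2501

Compute successive convergents:
a_0 = 7: 7/1
a_1 = 11: 78/11
a_2 = 15: 1177/166
a_3 = 15: 17733/2501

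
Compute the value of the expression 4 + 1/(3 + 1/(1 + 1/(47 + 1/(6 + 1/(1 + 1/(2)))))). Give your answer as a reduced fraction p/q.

16291/3832

Start with 2.
1 + 1/(2/1) = 1 + 1/2 = 3/2
6 + 1/(3/2) = 6 + 2/3 = 20/3
47 + 1/(20/3) = 47 + 3/20 = 943/20
1 + 1/(943/20) = 1 + 20/943 = 963/943
3 + 1/(963/943) = 3 + 943/963 = 3832/963
4 + 1/(3832/963) = 4 + 963/3832 = 16291/3832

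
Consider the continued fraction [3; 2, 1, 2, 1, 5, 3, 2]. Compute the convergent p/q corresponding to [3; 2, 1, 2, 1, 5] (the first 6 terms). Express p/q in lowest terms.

212/63

Start with 5.
1 + 1/(5/1) = 1 + 1/5 = 6/5
2 + 1/(6/5) = 2 + 5/6 = 17/6
1 + 1/(17/6) = 1 + 6/17 = 23/17
2 + 1/(23/17) = 2 + 17/23 = 63/23
3 + 1/(63/23) = 3 + 23/63 = 212/63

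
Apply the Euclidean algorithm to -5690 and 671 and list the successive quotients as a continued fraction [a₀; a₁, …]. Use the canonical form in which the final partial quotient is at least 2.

[-9; 1, 1, 11, 1, 12, 2]

-5690 ÷ 671 → quotient -9, remainder 349
671 ÷ 349 → quotient 1, remainder 322
349 ÷ 322 → quotient 1, remainder 27
322 ÷ 27 → quotient 11, remainder 25
27 ÷ 25 → quotient 1, remainder 2
25 ÷ 2 → quotient 12, remainder 1
2 ÷ 1 → quotient 2, remainder 0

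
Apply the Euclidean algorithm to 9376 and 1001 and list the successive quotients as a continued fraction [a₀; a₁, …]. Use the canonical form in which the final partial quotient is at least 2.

[9; 2, 1, 2, 1, 2, 33]

Repeatedly divide and take the remainder:
9376 = 9·1001 + 367, so a_0 = 9
1001 = 2·367 + 267, so a_1 = 2
367 = 1·267 + 100, so a_2 = 1
267 = 2·100 + 67, so a_3 = 2
100 = 1·67 + 33, so a_4 = 1
67 = 2·33 + 1, so a_5 = 2
33 = 33·1 + 0, so a_6 = 33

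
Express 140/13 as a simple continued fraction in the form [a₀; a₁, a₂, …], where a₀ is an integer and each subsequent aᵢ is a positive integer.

140 = 10·13 + 10, so a_0 = 10
13 = 1·10 + 3, so a_1 = 1
10 = 3·3 + 1, so a_2 = 3
3 = 3·1 + 0, so a_3 = 3

[10; 1, 3, 3]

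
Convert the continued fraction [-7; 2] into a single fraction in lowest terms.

Build up convergents one term at a time:
a_0 = -7: -7/1
a_1 = 2: -13/2

-13/2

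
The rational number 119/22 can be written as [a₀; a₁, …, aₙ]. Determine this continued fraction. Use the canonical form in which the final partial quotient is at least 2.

⌊119/22⌋ = 5, remainder 9
⌊22/9⌋ = 2, remainder 4
⌊9/4⌋ = 2, remainder 1
⌊4/1⌋ = 4, remainder 0

[5; 2, 2, 4]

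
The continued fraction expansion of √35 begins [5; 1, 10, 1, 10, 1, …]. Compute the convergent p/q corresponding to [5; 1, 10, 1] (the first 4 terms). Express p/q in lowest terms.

71/12

a_0 = 5: 5/1
a_1 = 1: 6/1
a_2 = 10: 65/11
a_3 = 1: 71/12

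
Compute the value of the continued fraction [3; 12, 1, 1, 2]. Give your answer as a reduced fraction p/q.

194/63

a_0 = 3: 3/1
a_1 = 12: 37/12
a_2 = 1: 40/13
a_3 = 1: 77/25
a_4 = 2: 194/63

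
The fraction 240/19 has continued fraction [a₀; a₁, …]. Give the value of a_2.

240 = 12·19 + 12, so a_0 = 12
19 = 1·12 + 7, so a_1 = 1
12 = 1·7 + 5, so a_2 = 1

1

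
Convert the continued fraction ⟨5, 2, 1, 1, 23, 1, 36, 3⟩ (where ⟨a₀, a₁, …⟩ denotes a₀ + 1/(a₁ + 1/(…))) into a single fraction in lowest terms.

74287/13761

Start with 3.
36 + 1/(3/1) = 36 + 1/3 = 109/3
1 + 1/(109/3) = 1 + 3/109 = 112/109
23 + 1/(112/109) = 23 + 109/112 = 2685/112
1 + 1/(2685/112) = 1 + 112/2685 = 2797/2685
1 + 1/(2797/2685) = 1 + 2685/2797 = 5482/2797
2 + 1/(5482/2797) = 2 + 2797/5482 = 13761/5482
5 + 1/(13761/5482) = 5 + 5482/13761 = 74287/13761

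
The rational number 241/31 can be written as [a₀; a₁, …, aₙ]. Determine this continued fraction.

[7; 1, 3, 2, 3]

241 ÷ 31 → quotient 7, remainder 24
31 ÷ 24 → quotient 1, remainder 7
24 ÷ 7 → quotient 3, remainder 3
7 ÷ 3 → quotient 2, remainder 1
3 ÷ 1 → quotient 3, remainder 0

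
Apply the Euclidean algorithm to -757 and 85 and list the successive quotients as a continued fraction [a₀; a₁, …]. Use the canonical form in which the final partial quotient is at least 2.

-757 ÷ 85 → quotient -9, remainder 8
85 ÷ 8 → quotient 10, remainder 5
8 ÷ 5 → quotient 1, remainder 3
5 ÷ 3 → quotient 1, remainder 2
3 ÷ 2 → quotient 1, remainder 1
2 ÷ 1 → quotient 2, remainder 0

[-9; 10, 1, 1, 1, 2]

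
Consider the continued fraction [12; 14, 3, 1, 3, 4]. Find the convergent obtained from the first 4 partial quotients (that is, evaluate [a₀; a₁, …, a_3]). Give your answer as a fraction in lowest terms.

688/57

Collapse the nested fraction from the inside out:
Start with 1.
3 + 1/(1/1) = 3 + 1/1 = 4/1
14 + 1/(4/1) = 14 + 1/4 = 57/4
12 + 1/(57/4) = 12 + 4/57 = 688/57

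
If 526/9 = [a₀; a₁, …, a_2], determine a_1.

Apply division with remainder until the remainder is 0:
526 ÷ 9 → quotient 58, remainder 4
9 ÷ 4 → quotient 2, remainder 1

2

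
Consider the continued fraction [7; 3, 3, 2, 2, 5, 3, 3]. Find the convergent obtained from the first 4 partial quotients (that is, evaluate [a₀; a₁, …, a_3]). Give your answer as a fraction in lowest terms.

168/23

a_0 = 7: 7/1
a_1 = 3: 22/3
a_2 = 3: 73/10
a_3 = 2: 168/23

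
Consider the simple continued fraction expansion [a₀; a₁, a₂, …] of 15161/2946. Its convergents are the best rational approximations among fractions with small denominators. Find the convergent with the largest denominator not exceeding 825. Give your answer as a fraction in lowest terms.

a_0 = 5: 5/1  (≤ bound)
a_1 = 6: 31/6  (≤ bound)
a_2 = 1: 36/7  (≤ bound)
a_3 = 5: 211/41  (≤ bound)
a_4 = 14: 2990/581  (≤ bound)
a_5 = 5: 15161/2946  (> 825, stop)

2990/581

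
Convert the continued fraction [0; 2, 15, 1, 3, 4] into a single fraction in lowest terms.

a_0 = 0: 0/1
a_1 = 2: 1/2
a_2 = 15: 15/31
a_3 = 1: 16/33
a_4 = 3: 63/130
a_5 = 4: 268/553

268/553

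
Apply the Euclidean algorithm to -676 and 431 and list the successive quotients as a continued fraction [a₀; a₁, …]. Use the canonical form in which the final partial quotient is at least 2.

[-2; 2, 3, 6, 1, 1, 4]

Repeatedly divide and take the remainder:
-676 ÷ 431 → quotient -2, remainder 186
431 ÷ 186 → quotient 2, remainder 59
186 ÷ 59 → quotient 3, remainder 9
59 ÷ 9 → quotient 6, remainder 5
9 ÷ 5 → quotient 1, remainder 4
5 ÷ 4 → quotient 1, remainder 1
4 ÷ 1 → quotient 4, remainder 0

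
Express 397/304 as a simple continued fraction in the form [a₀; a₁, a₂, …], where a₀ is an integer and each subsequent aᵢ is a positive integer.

Run the Euclidean algorithm, recording each quotient:
⌊397/304⌋ = 1, remainder 93
⌊304/93⌋ = 3, remainder 25
⌊93/25⌋ = 3, remainder 18
⌊25/18⌋ = 1, remainder 7
⌊18/7⌋ = 2, remainder 4
⌊7/4⌋ = 1, remainder 3
⌊4/3⌋ = 1, remainder 1
⌊3/1⌋ = 3, remainder 0

[1; 3, 3, 1, 2, 1, 1, 3]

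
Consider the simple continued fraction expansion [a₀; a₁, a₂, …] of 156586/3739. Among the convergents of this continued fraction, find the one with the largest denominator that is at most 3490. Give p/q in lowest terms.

a_0 = 41: 41/1  (≤ bound)
a_1 = 1: 42/1  (≤ bound)
a_2 = 7: 335/8  (≤ bound)
a_3 = 3: 1047/25  (≤ bound)
a_4 = 1: 1382/33  (≤ bound)
a_5 = 2: 3811/91  (≤ bound)
a_6 = 13: 50925/1216  (≤ bound)
a_7 = 3: 156586/3739  (> 3490, stop)

50925/1216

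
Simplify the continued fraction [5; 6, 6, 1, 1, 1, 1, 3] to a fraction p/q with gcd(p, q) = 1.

Build up convergents one term at a time:
a_0 = 5: 5/1
a_1 = 6: 31/6
a_2 = 6: 191/37
a_3 = 1: 222/43
a_4 = 1: 413/80
a_5 = 1: 635/123
a_6 = 1: 1048/203
a_7 = 3: 3779/732

3779/732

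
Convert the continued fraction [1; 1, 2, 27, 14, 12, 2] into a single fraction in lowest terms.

Compute successive convergents:
a_0 = 1: 1/1
a_1 = 1: 2/1
a_2 = 2: 5/3
a_3 = 27: 137/82
a_4 = 14: 1923/1151
a_5 = 12: 23213/13894
a_6 = 2: 48349/28939

48349/28939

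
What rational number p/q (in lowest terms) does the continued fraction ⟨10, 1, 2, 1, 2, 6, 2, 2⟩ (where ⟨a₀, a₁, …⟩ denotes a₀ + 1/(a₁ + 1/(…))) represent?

Use the convergent recurrence hₖ = aₖ·hₖ₋₁ + hₖ₋₂ (and likewise for the denominators kₖ):
a_0 = 10: 10/1
a_1 = 1: 11/1
a_2 = 2: 32/3
a_3 = 1: 43/4
a_4 = 2: 118/11
a_5 = 6: 751/70
a_6 = 2: 1620/151
a_7 = 2: 3991/372

3991/372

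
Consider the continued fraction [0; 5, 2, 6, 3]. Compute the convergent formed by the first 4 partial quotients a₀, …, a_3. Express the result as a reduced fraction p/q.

Starting at the tail and folding back:
Start with 6.
2 + 1/(6/1) = 2 + 1/6 = 13/6
5 + 1/(13/6) = 5 + 6/13 = 71/13
0 + 1/(71/13) = 0 + 13/71 = 13/71

13/71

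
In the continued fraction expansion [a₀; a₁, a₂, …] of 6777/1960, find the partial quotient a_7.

⌊6777/1960⌋ = 3, remainder 897
⌊1960/897⌋ = 2, remainder 166
⌊897/166⌋ = 5, remainder 67
⌊166/67⌋ = 2, remainder 32
⌊67/32⌋ = 2, remainder 3
⌊32/3⌋ = 10, remainder 2
⌊3/2⌋ = 1, remainder 1
⌊2/1⌋ = 2, remainder 0

2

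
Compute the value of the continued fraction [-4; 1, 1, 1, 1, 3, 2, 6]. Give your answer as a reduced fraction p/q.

-895/264

a_0 = -4: -4/1
a_1 = 1: -3/1
a_2 = 1: -7/2
a_3 = 1: -10/3
a_4 = 1: -17/5
a_5 = 3: -61/18
a_6 = 2: -139/41
a_7 = 6: -895/264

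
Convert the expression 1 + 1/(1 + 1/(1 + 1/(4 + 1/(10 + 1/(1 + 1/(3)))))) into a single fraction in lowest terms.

614/395

Start with 3.
1 + 1/(3/1) = 1 + 1/3 = 4/3
10 + 1/(4/3) = 10 + 3/4 = 43/4
4 + 1/(43/4) = 4 + 4/43 = 176/43
1 + 1/(176/43) = 1 + 43/176 = 219/176
1 + 1/(219/176) = 1 + 176/219 = 395/219
1 + 1/(395/219) = 1 + 219/395 = 614/395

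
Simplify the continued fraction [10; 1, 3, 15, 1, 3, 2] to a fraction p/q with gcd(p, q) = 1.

Starting at the tail and folding back:
Start with 2.
3 + 1/(2/1) = 3 + 1/2 = 7/2
1 + 1/(7/2) = 1 + 2/7 = 9/7
15 + 1/(9/7) = 15 + 7/9 = 142/9
3 + 1/(142/9) = 3 + 9/142 = 435/142
1 + 1/(435/142) = 1 + 142/435 = 577/435
10 + 1/(577/435) = 10 + 435/577 = 6205/577

6205/577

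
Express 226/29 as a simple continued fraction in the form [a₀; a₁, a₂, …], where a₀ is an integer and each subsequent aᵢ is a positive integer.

Repeatedly divide and take the remainder:
226 ÷ 29 → quotient 7, remainder 23
29 ÷ 23 → quotient 1, remainder 6
23 ÷ 6 → quotient 3, remainder 5
6 ÷ 5 → quotient 1, remainder 1
5 ÷ 1 → quotient 5, remainder 0

[7; 1, 3, 1, 5]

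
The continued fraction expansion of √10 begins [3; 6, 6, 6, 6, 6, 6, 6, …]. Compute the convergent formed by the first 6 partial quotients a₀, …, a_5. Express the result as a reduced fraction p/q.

27379/8658

Collapse the nested fraction from the inside out:
Start with 6.
6 + 1/(6/1) = 6 + 1/6 = 37/6
6 + 1/(37/6) = 6 + 6/37 = 228/37
6 + 1/(228/37) = 6 + 37/228 = 1405/228
6 + 1/(1405/228) = 6 + 228/1405 = 8658/1405
3 + 1/(8658/1405) = 3 + 1405/8658 = 27379/8658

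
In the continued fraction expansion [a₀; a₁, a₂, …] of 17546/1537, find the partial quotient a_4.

7

Apply division with remainder until the remainder is 0:
17546 ÷ 1537 → quotient 11, remainder 639
1537 ÷ 639 → quotient 2, remainder 259
639 ÷ 259 → quotient 2, remainder 121
259 ÷ 121 → quotient 2, remainder 17
121 ÷ 17 → quotient 7, remainder 2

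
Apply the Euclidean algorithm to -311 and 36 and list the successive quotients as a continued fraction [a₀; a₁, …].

⌊-311/36⌋ = -9, remainder 13
⌊36/13⌋ = 2, remainder 10
⌊13/10⌋ = 1, remainder 3
⌊10/3⌋ = 3, remainder 1
⌊3/1⌋ = 3, remainder 0

[-9; 2, 1, 3, 3]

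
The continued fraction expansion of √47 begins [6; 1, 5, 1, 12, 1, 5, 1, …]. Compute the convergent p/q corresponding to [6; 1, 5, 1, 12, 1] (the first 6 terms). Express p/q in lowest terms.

665/97

Start with 1.
12 + 1/(1/1) = 12 + 1/1 = 13/1
1 + 1/(13/1) = 1 + 1/13 = 14/13
5 + 1/(14/13) = 5 + 13/14 = 83/14
1 + 1/(83/14) = 1 + 14/83 = 97/83
6 + 1/(97/83) = 6 + 83/97 = 665/97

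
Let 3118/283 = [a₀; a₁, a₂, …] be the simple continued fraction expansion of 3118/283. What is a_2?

Run the Euclidean algorithm, recording each quotient:
3118 = 11·283 + 5, so a_0 = 11
283 = 56·5 + 3, so a_1 = 56
5 = 1·3 + 2, so a_2 = 1

1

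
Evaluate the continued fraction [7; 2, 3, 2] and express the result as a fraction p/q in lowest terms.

119/16

Start with 2.
3 + 1/(2/1) = 3 + 1/2 = 7/2
2 + 1/(7/2) = 2 + 2/7 = 16/7
7 + 1/(16/7) = 7 + 7/16 = 119/16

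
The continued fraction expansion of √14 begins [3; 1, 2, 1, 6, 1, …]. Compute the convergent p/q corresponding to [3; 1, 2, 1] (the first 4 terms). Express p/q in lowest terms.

Compute successive convergents:
a_0 = 3: 3/1
a_1 = 1: 4/1
a_2 = 2: 11/3
a_3 = 1: 15/4

15/4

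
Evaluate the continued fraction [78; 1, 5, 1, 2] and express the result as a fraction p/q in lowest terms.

Build up convergents one term at a time:
a_0 = 78: 78/1
a_1 = 1: 79/1
a_2 = 5: 473/6
a_3 = 1: 552/7
a_4 = 2: 1577/20

1577/20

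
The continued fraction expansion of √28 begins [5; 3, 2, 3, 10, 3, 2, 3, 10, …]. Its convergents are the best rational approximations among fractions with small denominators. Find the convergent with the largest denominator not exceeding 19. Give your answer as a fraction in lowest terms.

a_0 = 5: 5/1  (≤ bound)
a_1 = 3: 16/3  (≤ bound)
a_2 = 2: 37/7  (≤ bound)
a_3 = 3: 127/24  (> 19, stop)

37/7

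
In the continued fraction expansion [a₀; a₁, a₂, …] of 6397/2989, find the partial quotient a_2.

6397 ÷ 2989 → quotient 2, remainder 419
2989 ÷ 419 → quotient 7, remainder 56
419 ÷ 56 → quotient 7, remainder 27

7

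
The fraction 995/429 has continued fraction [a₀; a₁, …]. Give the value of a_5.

1

⌊995/429⌋ = 2, remainder 137
⌊429/137⌋ = 3, remainder 18
⌊137/18⌋ = 7, remainder 11
⌊18/11⌋ = 1, remainder 7
⌊11/7⌋ = 1, remainder 4
⌊7/4⌋ = 1, remainder 3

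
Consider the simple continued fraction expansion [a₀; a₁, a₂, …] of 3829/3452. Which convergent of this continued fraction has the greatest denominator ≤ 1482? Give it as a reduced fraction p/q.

a_0 = 1: 1/1  (≤ bound)
a_1 = 9: 10/9  (≤ bound)
a_2 = 6: 61/55  (≤ bound)
a_3 = 2: 132/119  (≤ bound)
a_4 = 1: 193/174  (≤ bound)
a_5 = 1: 325/293  (≤ bound)
a_6 = 3: 1168/1053  (≤ bound)
a_7 = 3: 3829/3452  (> 1482, stop)

1168/1053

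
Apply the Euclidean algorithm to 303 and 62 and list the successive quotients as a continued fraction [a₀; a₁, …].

⌊303/62⌋ = 4, remainder 55
⌊62/55⌋ = 1, remainder 7
⌊55/7⌋ = 7, remainder 6
⌊7/6⌋ = 1, remainder 1
⌊6/1⌋ = 6, remainder 0

[4; 1, 7, 1, 6]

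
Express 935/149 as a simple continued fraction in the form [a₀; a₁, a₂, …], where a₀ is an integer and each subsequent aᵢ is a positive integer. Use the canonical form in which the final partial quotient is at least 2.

[6; 3, 1, 1, 1, 2, 1, 3]

Run the Euclidean algorithm, recording each quotient:
⌊935/149⌋ = 6, remainder 41
⌊149/41⌋ = 3, remainder 26
⌊41/26⌋ = 1, remainder 15
⌊26/15⌋ = 1, remainder 11
⌊15/11⌋ = 1, remainder 4
⌊11/4⌋ = 2, remainder 3
⌊4/3⌋ = 1, remainder 1
⌊3/1⌋ = 3, remainder 0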